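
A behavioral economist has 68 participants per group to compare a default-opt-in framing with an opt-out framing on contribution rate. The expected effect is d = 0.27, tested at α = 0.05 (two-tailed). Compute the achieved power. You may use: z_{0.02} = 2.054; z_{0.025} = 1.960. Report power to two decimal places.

power ≈ 0.35

For two equal groups, power = Φ(d·√(n/2) − z_{α/2}).
d·√(n/2) = 0.27 × √(68/2) = 0.27 × 5.831 = 1.574.
z_β = 1.574 − 1.960 = -0.386.
Power = Φ(-0.386) = 0.350.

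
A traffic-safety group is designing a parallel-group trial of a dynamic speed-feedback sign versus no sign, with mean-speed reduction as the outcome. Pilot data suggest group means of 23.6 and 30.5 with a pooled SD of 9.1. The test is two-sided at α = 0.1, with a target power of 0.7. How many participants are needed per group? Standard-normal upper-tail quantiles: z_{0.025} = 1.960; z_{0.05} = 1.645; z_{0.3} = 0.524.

n = 17 per group

Cohen's d = |M₁ − M₂| / SD_pooled = |23.6 − 30.5| / 9.1 = 6.9 / 9.1 = 0.758.
For two independent groups with equal n: n = 2·((z_{α/2} + z_β) / d)².
z_{α/2} + z_β = 1.645 + 0.524 = 2.169.
n = 2 × (2.169 / 0.758)² = 2 × 2.861² = 2 × 8.19 = 16.4.
Round up to the next whole participant.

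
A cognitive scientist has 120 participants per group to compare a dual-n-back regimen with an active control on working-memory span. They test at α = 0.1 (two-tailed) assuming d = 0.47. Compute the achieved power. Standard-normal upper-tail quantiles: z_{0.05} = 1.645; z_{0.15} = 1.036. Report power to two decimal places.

power ≈ 0.98

For two equal groups, power = Φ(d·√(n/2) − z_{α/2}).
d·√(n/2) = 0.47 × √(120/2) = 0.47 × 7.746 = 3.641.
z_β = 3.641 − 1.645 = 1.996.
Power = Φ(1.996) = 0.977.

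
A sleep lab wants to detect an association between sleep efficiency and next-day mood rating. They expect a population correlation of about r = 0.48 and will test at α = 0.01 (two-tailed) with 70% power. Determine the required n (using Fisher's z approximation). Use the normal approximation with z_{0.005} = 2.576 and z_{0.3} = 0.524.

Fisher's z: C = ½·ln((1+r)/(1−r)) = ½·ln(2.8462) = 0.5230.
n = ((z_{α/2} + z_β)/C)² + 3.
(2.576 + 0.524) / 0.5230 = 3.100 / 0.5230 = 5.927.
n = 5.927² + 3 = 35.13 + 3 = 38.1.
Round up.

n = 39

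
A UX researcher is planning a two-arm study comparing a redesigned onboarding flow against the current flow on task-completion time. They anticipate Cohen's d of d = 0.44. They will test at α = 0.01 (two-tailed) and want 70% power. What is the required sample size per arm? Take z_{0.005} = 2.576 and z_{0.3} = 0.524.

n = 100 per group

For two independent groups with equal n: n = 2·((z_{α/2} + z_β) / d)².
z_{α/2} + z_β = 2.576 + 0.524 = 3.100.
n = 2 × (3.100 / 0.44)² = 2 × 7.045² = 2 × 49.64 = 99.3.
Round up to the next whole participant.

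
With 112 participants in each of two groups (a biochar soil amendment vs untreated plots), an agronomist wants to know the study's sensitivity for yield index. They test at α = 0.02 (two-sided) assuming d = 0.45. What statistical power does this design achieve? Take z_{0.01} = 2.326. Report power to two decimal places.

For two equal groups, power = Φ(d·√(n/2) − z_{α/2}).
d·√(n/2) = 0.45 × √(112/2) = 0.45 × 7.483 = 3.367.
z_β = 3.367 − 2.326 = 1.041.
Power = Φ(1.041) = 0.851.

power ≈ 0.85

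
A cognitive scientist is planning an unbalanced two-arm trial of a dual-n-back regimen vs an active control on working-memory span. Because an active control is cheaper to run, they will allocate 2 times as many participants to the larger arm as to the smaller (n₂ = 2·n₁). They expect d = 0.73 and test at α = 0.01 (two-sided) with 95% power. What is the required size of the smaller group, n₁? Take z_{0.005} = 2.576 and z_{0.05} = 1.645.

n₁ = 51

With allocation ratio k = n₂/n₁ = 2, Var(x̄₁−x̄₂) = σ²(1/n₁ + 1/(k·n₁)) = σ²·(k+1)/(k·n₁).
So n₁ = (1 + 1/k)·((z_{α/2} + z_β)/d)² = 1.500 × (4.221/0.73)².
n₁ = 1.500 × 33.43 = 50.2.
Round up: n₁ = 51, giving n₂ = 2 × 51 = 102.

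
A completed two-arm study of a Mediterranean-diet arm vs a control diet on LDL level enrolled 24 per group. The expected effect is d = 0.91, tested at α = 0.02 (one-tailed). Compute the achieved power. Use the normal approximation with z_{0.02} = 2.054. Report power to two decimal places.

power ≈ 0.86

For two equal groups, power = Φ(d·√(n/2) − z_{α}).
d·√(n/2) = 0.91 × √(24/2) = 0.91 × 3.464 = 3.152.
z_β = 3.152 − 2.054 = 1.098.
Power = Φ(1.098) = 0.864.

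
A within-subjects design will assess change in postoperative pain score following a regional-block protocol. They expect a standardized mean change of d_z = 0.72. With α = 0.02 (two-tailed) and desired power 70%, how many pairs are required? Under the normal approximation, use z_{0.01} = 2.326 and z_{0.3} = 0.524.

n = 16 pairs

For a paired (one-sample on differences) test: n = ((z_{α/2} + z_β) / d)².
z_{α/2} + z_β = 2.326 + 0.524 = 2.850.
n = (2.850 / 0.72)² = 3.958² = 15.67.
Round up.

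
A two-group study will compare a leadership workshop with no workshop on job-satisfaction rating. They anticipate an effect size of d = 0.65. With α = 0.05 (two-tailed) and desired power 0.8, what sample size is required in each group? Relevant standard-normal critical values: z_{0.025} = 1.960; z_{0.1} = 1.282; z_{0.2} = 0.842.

For two independent groups with equal n: n = 2·((z_{α/2} + z_β) / d)².
z_{α/2} + z_β = 1.960 + 0.842 = 2.802.
n = 2 × (2.802 / 0.65)² = 2 × 4.311² = 2 × 18.58 = 37.2.
Round up to the next whole participant.

n = 38 per group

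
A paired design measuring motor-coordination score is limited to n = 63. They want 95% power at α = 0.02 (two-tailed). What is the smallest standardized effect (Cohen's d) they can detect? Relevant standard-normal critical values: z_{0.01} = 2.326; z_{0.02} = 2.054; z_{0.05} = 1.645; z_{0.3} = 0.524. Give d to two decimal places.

For a single sample (or paired design) of n = 63: d_min = (z_{α/2} + z_β)/√n.
z-sum = 2.326 + 1.645 = 3.971.
d_min = 3.971 / √63 = 3.971 / 7.937 = 0.500.

d_min ≈ 0.50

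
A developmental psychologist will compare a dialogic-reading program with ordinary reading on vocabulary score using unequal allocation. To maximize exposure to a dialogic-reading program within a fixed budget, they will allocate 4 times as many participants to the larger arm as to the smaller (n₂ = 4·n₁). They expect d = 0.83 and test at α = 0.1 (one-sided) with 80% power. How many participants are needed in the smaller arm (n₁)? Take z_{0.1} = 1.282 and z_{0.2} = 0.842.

n₁ = 9

With allocation ratio k = n₂/n₁ = 4, Var(x̄₁−x̄₂) = σ²(1/n₁ + 1/(k·n₁)) = σ²·(k+1)/(k·n₁).
So n₁ = (1 + 1/k)·((z_{α} + z_β)/d)² = 1.250 × (2.124/0.83)².
n₁ = 1.250 × 6.55 = 8.2.
Round up: n₁ = 9, giving n₂ = 4 × 9 = 36.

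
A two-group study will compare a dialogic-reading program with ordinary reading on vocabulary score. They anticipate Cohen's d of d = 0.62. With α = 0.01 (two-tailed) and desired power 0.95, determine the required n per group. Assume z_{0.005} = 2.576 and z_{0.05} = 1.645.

n = 93 per group

For two independent groups with equal n: n = 2·((z_{α/2} + z_β) / d)².
z_{α/2} + z_β = 2.576 + 1.645 = 4.221.
n = 2 × (4.221 / 0.62)² = 2 × 6.808² = 2 × 46.35 = 92.7.
Round up to the next whole participant.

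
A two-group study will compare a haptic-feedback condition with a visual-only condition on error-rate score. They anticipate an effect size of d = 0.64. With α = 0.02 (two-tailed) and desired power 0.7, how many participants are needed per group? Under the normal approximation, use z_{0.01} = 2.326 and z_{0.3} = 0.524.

n = 40 per group

For two independent groups with equal n: n = 2·((z_{α/2} + z_β) / d)².
z_{α/2} + z_β = 2.326 + 0.524 = 2.850.
n = 2 × (2.850 / 0.64)² = 2 × 4.453² = 2 × 19.83 = 39.7.
Round up to the next whole participant.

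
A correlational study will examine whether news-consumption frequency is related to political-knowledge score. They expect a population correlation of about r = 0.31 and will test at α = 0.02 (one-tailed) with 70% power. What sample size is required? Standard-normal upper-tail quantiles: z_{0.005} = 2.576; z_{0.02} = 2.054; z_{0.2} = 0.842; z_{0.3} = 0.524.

Fisher's z: C = ½·ln((1+r)/(1−r)) = ½·ln(1.8986) = 0.3205.
n = ((z_{α} + z_β)/C)² + 3.
(2.054 + 0.524) / 0.3205 = 2.578 / 0.3205 = 8.044.
n = 8.044² + 3 = 64.70 + 3 = 67.7.
Round up.

n = 68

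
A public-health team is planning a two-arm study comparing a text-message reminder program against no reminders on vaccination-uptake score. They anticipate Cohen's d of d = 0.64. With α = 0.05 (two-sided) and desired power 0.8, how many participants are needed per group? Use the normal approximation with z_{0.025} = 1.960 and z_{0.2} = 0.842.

n = 39 per group

For two independent groups with equal n: n = 2·((z_{α/2} + z_β) / d)².
z_{α/2} + z_β = 1.960 + 0.842 = 2.802.
n = 2 × (2.802 / 0.64)² = 2 × 4.378² = 2 × 19.17 = 38.3.
Round up to the next whole participant.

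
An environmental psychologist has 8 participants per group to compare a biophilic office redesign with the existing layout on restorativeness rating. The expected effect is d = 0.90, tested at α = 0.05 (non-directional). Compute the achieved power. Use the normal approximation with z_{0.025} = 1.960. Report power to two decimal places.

power ≈ 0.44

For two equal groups, power = Φ(d·√(n/2) − z_{α/2}).
d·√(n/2) = 0.90 × √(8/2) = 0.90 × 2.000 = 1.800.
z_β = 1.800 − 1.960 = -0.160.
Power = Φ(-0.160) = 0.436.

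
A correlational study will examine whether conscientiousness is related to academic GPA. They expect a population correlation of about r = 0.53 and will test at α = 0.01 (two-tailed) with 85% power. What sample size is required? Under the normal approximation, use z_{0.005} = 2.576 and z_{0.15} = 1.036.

n = 41

Fisher's z: C = ½·ln((1+r)/(1−r)) = ½·ln(3.2553) = 0.5901.
n = ((z_{α/2} + z_β)/C)² + 3.
(2.576 + 1.036) / 0.5901 = 3.612 / 0.5901 = 6.121.
n = 6.121² + 3 = 37.47 + 3 = 40.5.
Round up.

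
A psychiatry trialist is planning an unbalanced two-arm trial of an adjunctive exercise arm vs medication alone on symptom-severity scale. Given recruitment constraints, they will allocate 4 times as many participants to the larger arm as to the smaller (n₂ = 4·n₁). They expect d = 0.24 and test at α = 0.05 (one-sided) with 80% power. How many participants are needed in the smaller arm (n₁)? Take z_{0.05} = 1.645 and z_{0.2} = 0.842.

With allocation ratio k = n₂/n₁ = 4, Var(x̄₁−x̄₂) = σ²(1/n₁ + 1/(k·n₁)) = σ²·(k+1)/(k·n₁).
So n₁ = (1 + 1/k)·((z_{α} + z_β)/d)² = 1.250 × (2.487/0.24)².
n₁ = 1.250 × 107.38 = 134.2.
Round up: n₁ = 135, giving n₂ = 4 × 135 = 540.

n₁ = 135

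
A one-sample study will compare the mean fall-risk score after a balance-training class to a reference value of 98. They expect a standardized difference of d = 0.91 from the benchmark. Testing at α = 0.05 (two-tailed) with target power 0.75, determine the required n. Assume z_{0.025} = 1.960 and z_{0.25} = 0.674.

For a one-sample test: n = ((z_{α/2} + z_β) / d)².
z_{α/2} + z_β = 1.960 + 0.674 = 2.634.
n = (2.634 / 0.91)² = 2.895² = 8.38.
Round up.

n = 9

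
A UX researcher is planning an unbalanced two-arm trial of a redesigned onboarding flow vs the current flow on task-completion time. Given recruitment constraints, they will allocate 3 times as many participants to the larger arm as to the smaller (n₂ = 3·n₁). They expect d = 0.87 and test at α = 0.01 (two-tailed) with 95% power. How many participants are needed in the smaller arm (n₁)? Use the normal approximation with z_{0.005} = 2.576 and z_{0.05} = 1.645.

With allocation ratio k = n₂/n₁ = 3, Var(x̄₁−x̄₂) = σ²(1/n₁ + 1/(k·n₁)) = σ²·(k+1)/(k·n₁).
So n₁ = (1 + 1/k)·((z_{α/2} + z_β)/d)² = 1.333 × (4.221/0.87)².
n₁ = 1.333 × 23.54 = 31.4.
Round up: n₁ = 32, giving n₂ = 3 × 32 = 96.

n₁ = 32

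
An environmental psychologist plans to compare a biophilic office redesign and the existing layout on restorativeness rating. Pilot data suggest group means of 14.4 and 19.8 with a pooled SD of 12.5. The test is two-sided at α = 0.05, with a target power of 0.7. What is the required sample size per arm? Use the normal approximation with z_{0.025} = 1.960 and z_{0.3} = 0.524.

Cohen's d = |M₁ − M₂| / SD_pooled = |14.4 − 19.8| / 12.5 = 5.4 / 12.5 = 0.432.
For two independent groups with equal n: n = 2·((z_{α/2} + z_β) / d)².
z_{α/2} + z_β = 1.960 + 0.524 = 2.484.
n = 2 × (2.484 / 0.432)² = 2 × 5.750² = 2 × 33.06 = 66.1.
Round up to the next whole participant.

n = 67 per group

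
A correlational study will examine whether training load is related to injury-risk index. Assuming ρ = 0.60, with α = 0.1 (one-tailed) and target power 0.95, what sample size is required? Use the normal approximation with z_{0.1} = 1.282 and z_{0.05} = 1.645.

Fisher's z: C = ½·ln((1+r)/(1−r)) = ½·ln(4.0000) = 0.6931.
n = ((z_{α} + z_β)/C)² + 3.
(1.282 + 1.645) / 0.6931 = 2.927 / 0.6931 = 4.223.
n = 4.223² + 3 = 17.83 + 3 = 20.8.
Round up.

n = 21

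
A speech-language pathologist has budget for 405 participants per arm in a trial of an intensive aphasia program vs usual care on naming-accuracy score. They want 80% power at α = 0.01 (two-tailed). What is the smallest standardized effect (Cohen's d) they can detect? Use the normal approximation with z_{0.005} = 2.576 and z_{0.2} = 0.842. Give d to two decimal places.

For two independent groups of n = 405 each: d_min = (z_{α/2} + z_β)·√(2/n).
z-sum = 2.576 + 0.842 = 3.418.
d_min = 3.418 × √(2/405) = 3.418 × 0.0703 = 0.240.

d_min ≈ 0.24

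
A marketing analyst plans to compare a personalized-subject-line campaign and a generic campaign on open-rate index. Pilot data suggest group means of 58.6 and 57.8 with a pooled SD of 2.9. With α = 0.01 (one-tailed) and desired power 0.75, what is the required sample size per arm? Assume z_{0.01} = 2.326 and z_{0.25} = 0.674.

Cohen's d = |M₁ − M₂| / SD_pooled = |58.6 − 57.8| / 2.9 = 0.8 / 2.9 = 0.276.
For two independent groups with equal n: n = 2·((z_{α} + z_β) / d)².
z_{α} + z_β = 2.326 + 0.674 = 3.000.
n = 2 × (3.000 / 0.276)² = 2 × 10.870² = 2 × 118.15 = 236.3.
Round up to the next whole participant.

n = 237 per group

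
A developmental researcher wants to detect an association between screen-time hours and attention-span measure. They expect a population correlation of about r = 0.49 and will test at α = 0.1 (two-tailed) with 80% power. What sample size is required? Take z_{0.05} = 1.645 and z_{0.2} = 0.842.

Fisher's z: C = ½·ln((1+r)/(1−r)) = ½·ln(2.9216) = 0.5361.
n = ((z_{α/2} + z_β)/C)² + 3.
(1.645 + 0.842) / 0.5361 = 2.487 / 0.5361 = 4.639.
n = 4.639² + 3 = 21.52 + 3 = 24.5.
Round up.

n = 25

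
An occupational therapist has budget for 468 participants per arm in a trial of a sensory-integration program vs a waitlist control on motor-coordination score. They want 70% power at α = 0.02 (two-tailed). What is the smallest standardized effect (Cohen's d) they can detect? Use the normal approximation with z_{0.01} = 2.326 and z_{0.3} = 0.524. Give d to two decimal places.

d_min ≈ 0.19

For two independent groups of n = 468 each: d_min = (z_{α/2} + z_β)·√(2/n).
z-sum = 2.326 + 0.524 = 2.850.
d_min = 2.850 × √(2/468) = 2.850 × 0.0654 = 0.186.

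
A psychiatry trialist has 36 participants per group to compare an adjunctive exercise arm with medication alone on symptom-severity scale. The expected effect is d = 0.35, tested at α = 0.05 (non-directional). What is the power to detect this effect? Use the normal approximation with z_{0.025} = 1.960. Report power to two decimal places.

power ≈ 0.32

For two equal groups, power = Φ(d·√(n/2) − z_{α/2}).
d·√(n/2) = 0.35 × √(36/2) = 0.35 × 4.243 = 1.485.
z_β = 1.485 − 1.960 = -0.475.
Power = Φ(-0.475) = 0.317.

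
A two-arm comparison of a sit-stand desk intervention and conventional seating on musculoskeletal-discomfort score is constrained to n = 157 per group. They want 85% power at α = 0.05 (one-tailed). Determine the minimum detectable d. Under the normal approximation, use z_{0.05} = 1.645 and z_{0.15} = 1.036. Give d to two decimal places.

For two independent groups of n = 157 each: d_min = (z_{α} + z_β)·√(2/n).
z-sum = 1.645 + 1.036 = 2.681.
d_min = 2.681 × √(2/157) = 2.681 × 0.1129 = 0.303.

d_min ≈ 0.30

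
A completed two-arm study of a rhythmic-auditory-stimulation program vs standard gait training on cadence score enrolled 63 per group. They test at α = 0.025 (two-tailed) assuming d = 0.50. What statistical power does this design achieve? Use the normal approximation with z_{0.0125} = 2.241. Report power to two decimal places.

power ≈ 0.71

For two equal groups, power = Φ(d·√(n/2) − z_{α/2}).
d·√(n/2) = 0.50 × √(63/2) = 0.50 × 5.612 = 2.806.
z_β = 2.806 − 2.241 = 0.565.
Power = Φ(0.565) = 0.714.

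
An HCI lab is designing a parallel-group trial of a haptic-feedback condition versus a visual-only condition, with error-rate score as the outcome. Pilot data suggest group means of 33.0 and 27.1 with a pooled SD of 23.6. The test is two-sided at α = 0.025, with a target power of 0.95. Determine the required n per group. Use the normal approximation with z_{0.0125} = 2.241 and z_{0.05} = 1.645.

n = 484 per group

Cohen's d = |M₁ − M₂| / SD_pooled = |33.0 − 27.1| / 23.6 = 5.9 / 23.6 = 0.250.
For two independent groups with equal n: n = 2·((z_{α/2} + z_β) / d)².
z_{α/2} + z_β = 2.241 + 1.645 = 3.886.
n = 2 × (3.886 / 0.250)² = 2 × 15.544² = 2 × 241.62 = 483.2.
Round up to the next whole participant.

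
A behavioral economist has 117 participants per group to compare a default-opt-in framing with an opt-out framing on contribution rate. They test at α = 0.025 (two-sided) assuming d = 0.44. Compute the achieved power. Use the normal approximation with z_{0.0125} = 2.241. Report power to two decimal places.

For two equal groups, power = Φ(d·√(n/2) − z_{α/2}).
d·√(n/2) = 0.44 × √(117/2) = 0.44 × 7.649 = 3.365.
z_β = 3.365 − 2.241 = 1.124.
Power = Φ(1.124) = 0.870.

power ≈ 0.87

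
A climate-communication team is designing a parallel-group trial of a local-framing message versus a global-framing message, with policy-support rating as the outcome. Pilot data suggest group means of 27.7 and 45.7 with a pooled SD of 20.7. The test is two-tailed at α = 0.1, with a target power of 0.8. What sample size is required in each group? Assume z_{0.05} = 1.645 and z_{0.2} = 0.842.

Cohen's d = |M₁ − M₂| / SD_pooled = |27.7 − 45.7| / 20.7 = 18.0 / 20.7 = 0.870.
For two independent groups with equal n: n = 2·((z_{α/2} + z_β) / d)².
z_{α/2} + z_β = 1.645 + 0.842 = 2.487.
n = 2 × (2.487 / 0.870)² = 2 × 2.859² = 2 × 8.17 = 16.3.
Round up to the next whole participant.

n = 17 per group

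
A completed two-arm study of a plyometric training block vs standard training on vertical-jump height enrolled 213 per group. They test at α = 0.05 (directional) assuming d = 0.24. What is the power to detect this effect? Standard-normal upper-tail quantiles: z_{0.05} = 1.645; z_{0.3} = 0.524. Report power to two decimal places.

power ≈ 0.80

For two equal groups, power = Φ(d·√(n/2) − z_{α}).
d·√(n/2) = 0.24 × √(213/2) = 0.24 × 10.320 = 2.477.
z_β = 2.477 − 1.645 = 0.832.
Power = Φ(0.832) = 0.797.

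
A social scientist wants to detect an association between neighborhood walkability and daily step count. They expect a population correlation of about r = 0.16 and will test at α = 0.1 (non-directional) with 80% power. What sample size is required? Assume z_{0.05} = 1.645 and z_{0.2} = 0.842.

Fisher's z: C = ½·ln((1+r)/(1−r)) = ½·ln(1.3810) = 0.1614.
n = ((z_{α/2} + z_β)/C)² + 3.
(1.645 + 0.842) / 0.1614 = 2.487 / 0.1614 = 15.409.
n = 15.409² + 3 = 237.43 + 3 = 240.4.
Round up.

n = 241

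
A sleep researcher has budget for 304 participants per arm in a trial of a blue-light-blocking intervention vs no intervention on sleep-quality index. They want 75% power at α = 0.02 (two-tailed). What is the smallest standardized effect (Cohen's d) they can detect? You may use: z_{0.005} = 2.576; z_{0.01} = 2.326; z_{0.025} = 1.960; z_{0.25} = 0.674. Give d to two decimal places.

For two independent groups of n = 304 each: d_min = (z_{α/2} + z_β)·√(2/n).
z-sum = 2.326 + 0.674 = 3.000.
d_min = 3.000 × √(2/304) = 3.000 × 0.0811 = 0.243.

d_min ≈ 0.24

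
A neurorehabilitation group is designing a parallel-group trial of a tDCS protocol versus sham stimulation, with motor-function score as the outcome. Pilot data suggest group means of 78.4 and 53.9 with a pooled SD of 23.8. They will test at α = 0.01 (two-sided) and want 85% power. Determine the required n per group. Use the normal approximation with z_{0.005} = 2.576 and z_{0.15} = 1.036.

Cohen's d = |M₁ − M₂| / SD_pooled = |78.4 − 53.9| / 23.8 = 24.5 / 23.8 = 1.029.
For two independent groups with equal n: n = 2·((z_{α/2} + z_β) / d)².
z_{α/2} + z_β = 2.576 + 1.036 = 3.612.
n = 2 × (3.612 / 1.029)² = 2 × 3.510² = 2 × 12.32 = 24.6.
Round up to the next whole participant.

n = 25 per group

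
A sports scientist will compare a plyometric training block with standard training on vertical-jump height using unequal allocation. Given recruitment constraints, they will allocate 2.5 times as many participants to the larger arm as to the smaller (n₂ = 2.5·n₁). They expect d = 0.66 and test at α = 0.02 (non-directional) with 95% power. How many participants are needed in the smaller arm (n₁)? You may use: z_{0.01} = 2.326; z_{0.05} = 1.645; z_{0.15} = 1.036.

n₁ = 51

With allocation ratio k = n₂/n₁ = 2.5, Var(x̄₁−x̄₂) = σ²(1/n₁ + 1/(k·n₁)) = σ²·(k+1)/(k·n₁).
So n₁ = (1 + 1/k)·((z_{α/2} + z_β)/d)² = 1.400 × (3.971/0.66)².
n₁ = 1.400 × 36.20 = 50.7.
Round up: n₁ = 51, giving n₂ = ⌈2.5 × 51⌉ = ⌈127.5⌉ = 128.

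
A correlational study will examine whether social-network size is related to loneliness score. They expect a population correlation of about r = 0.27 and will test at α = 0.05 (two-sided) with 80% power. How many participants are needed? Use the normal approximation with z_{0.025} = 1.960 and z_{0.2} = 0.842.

Fisher's z: C = ½·ln((1+r)/(1−r)) = ½·ln(1.7397) = 0.2769.
n = ((z_{α/2} + z_β)/C)² + 3.
(1.960 + 0.842) / 0.2769 = 2.802 / 0.2769 = 10.119.
n = 10.119² + 3 = 102.40 + 3 = 105.4.
Round up.

n = 106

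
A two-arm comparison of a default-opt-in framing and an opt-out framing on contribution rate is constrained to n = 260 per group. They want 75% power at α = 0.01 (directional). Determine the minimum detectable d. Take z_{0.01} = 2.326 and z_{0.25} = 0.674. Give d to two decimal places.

d_min ≈ 0.26

For two independent groups of n = 260 each: d_min = (z_{α} + z_β)·√(2/n).
z-sum = 2.326 + 0.674 = 3.000.
d_min = 3.000 × √(2/260) = 3.000 × 0.0877 = 0.263.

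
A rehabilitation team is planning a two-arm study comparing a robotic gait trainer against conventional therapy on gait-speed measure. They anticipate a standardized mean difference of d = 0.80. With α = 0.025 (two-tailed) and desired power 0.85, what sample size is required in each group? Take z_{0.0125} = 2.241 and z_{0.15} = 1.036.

For two independent groups with equal n: n = 2·((z_{α/2} + z_β) / d)².
z_{α/2} + z_β = 2.241 + 1.036 = 3.277.
n = 2 × (3.277 / 0.80)² = 2 × 4.096² = 2 × 16.78 = 33.6.
Round up to the next whole participant.

n = 34 per group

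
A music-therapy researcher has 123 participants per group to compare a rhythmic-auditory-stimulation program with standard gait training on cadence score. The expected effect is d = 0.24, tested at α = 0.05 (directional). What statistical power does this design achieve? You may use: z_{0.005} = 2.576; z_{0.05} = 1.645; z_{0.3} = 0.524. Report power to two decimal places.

power ≈ 0.59

For two equal groups, power = Φ(d·√(n/2) − z_{α}).
d·√(n/2) = 0.24 × √(123/2) = 0.24 × 7.842 = 1.882.
z_β = 1.882 − 1.645 = 0.237.
Power = Φ(0.237) = 0.594.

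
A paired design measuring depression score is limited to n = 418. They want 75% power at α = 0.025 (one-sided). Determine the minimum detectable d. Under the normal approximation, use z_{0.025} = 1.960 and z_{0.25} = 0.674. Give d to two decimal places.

For a single sample (or paired design) of n = 418: d_min = (z_{α} + z_β)/√n.
z-sum = 1.960 + 0.674 = 2.634.
d_min = 2.634 / √418 = 2.634 / 20.445 = 0.129.

d_min ≈ 0.13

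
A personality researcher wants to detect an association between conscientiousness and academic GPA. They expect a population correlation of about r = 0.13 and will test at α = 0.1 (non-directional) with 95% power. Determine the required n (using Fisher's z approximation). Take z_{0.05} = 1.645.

n = 637

Fisher's z: C = ½·ln((1+r)/(1−r)) = ½·ln(1.2989) = 0.1307.
n = ((z_{α/2} + z_β)/C)² + 3.
(1.645 + 1.645) / 0.1307 = 3.290 / 0.1307 = 25.172.
n = 25.172² + 3 = 633.64 + 3 = 636.6.
Round up.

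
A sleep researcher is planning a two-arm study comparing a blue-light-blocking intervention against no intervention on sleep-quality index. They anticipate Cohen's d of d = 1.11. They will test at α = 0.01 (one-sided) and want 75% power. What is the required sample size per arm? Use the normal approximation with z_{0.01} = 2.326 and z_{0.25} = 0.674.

For two independent groups with equal n: n = 2·((z_{α} + z_β) / d)².
z_{α} + z_β = 2.326 + 0.674 = 3.000.
n = 2 × (3.000 / 1.11)² = 2 × 2.703² = 2 × 7.30 = 14.6.
Round up to the next whole participant.

n = 15 per group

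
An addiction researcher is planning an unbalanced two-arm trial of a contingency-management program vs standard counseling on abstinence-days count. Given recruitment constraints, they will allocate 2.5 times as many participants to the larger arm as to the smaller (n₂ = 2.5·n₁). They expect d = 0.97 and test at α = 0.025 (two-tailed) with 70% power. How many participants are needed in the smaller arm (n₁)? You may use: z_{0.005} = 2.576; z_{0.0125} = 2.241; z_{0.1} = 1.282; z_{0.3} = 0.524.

With allocation ratio k = n₂/n₁ = 2.5, Var(x̄₁−x̄₂) = σ²(1/n₁ + 1/(k·n₁)) = σ²·(k+1)/(k·n₁).
So n₁ = (1 + 1/k)·((z_{α/2} + z_β)/d)² = 1.400 × (2.765/0.97)².
n₁ = 1.400 × 8.13 = 11.4.
Round up: n₁ = 12, giving n₂ = 2.5 × 12 = 30.

n₁ = 12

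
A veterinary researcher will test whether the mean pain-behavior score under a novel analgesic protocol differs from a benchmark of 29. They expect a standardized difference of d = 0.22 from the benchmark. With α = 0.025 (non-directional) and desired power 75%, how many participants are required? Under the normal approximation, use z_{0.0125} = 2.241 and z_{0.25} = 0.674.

n = 176

For a one-sample test: n = ((z_{α/2} + z_β) / d)².
z_{α/2} + z_β = 2.241 + 0.674 = 2.915.
n = (2.915 / 0.22)² = 13.250² = 175.56.
Round up.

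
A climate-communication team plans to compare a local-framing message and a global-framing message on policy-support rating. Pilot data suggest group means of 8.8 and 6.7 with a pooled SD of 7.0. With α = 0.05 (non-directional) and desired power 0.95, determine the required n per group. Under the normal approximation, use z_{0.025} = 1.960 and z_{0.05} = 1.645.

n = 289 per group

Cohen's d = |M₁ − M₂| / SD_pooled = |8.8 − 6.7| / 7.0 = 2.1 / 7.0 = 0.300.
For two independent groups with equal n: n = 2·((z_{α/2} + z_β) / d)².
z_{α/2} + z_β = 1.960 + 1.645 = 3.605.
n = 2 × (3.605 / 0.300)² = 2 × 12.017² = 2 × 144.40 = 288.8.
Round up to the next whole participant.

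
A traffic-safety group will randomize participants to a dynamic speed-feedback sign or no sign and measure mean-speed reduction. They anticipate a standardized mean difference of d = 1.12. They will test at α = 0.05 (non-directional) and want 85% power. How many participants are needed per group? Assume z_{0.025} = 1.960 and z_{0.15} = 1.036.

For two independent groups with equal n: n = 2·((z_{α/2} + z_β) / d)².
z_{α/2} + z_β = 1.960 + 1.036 = 2.996.
n = 2 × (2.996 / 1.12)² = 2 × 2.675² = 2 × 7.16 = 14.3.
Round up to the next whole participant.

n = 15 per group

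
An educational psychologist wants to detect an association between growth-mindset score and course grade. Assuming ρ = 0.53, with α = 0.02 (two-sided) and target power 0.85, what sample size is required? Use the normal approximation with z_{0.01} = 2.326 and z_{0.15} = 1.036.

Fisher's z: C = ½·ln((1+r)/(1−r)) = ½·ln(3.2553) = 0.5901.
n = ((z_{α/2} + z_β)/C)² + 3.
(2.326 + 1.036) / 0.5901 = 3.362 / 0.5901 = 5.697.
n = 5.697² + 3 = 32.46 + 3 = 35.5.
Round up.

n = 36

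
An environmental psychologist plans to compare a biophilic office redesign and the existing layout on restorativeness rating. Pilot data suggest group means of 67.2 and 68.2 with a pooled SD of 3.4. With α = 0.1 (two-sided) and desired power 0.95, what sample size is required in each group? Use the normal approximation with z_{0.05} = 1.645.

Cohen's d = |M₁ − M₂| / SD_pooled = |67.2 − 68.2| / 3.4 = 1.0 / 3.4 = 0.294.
For two independent groups with equal n: n = 2·((z_{α/2} + z_β) / d)².
z_{α/2} + z_β = 1.645 + 1.645 = 3.290.
n = 2 × (3.290 / 0.294)² = 2 × 11.190² = 2 × 125.23 = 250.5.
Round up to the next whole participant.

n = 251 per group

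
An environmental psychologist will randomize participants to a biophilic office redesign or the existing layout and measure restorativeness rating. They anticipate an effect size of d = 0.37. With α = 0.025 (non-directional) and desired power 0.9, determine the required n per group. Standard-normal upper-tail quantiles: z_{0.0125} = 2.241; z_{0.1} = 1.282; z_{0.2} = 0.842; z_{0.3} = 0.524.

n = 182 per group

For two independent groups with equal n: n = 2·((z_{α/2} + z_β) / d)².
z_{α/2} + z_β = 2.241 + 1.282 = 3.523.
n = 2 × (3.523 / 0.37)² = 2 × 9.522² = 2 × 90.66 = 181.3.
Round up to the next whole participant.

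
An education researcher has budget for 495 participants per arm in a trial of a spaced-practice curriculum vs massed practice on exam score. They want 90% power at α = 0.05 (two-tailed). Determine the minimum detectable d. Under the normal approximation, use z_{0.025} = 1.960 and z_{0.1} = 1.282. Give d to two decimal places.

For two independent groups of n = 495 each: d_min = (z_{α/2} + z_β)·√(2/n).
z-sum = 1.960 + 1.282 = 3.242.
d_min = 3.242 × √(2/495) = 3.242 × 0.0636 = 0.206.

d_min ≈ 0.21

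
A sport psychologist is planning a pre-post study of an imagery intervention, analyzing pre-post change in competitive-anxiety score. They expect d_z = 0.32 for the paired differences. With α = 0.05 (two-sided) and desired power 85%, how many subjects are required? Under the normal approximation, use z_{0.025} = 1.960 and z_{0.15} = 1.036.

n = 88 pairs

For a paired (one-sample on differences) test: n = ((z_{α/2} + z_β) / d)².
z_{α/2} + z_β = 1.960 + 1.036 = 2.996.
n = (2.996 / 0.32)² = 9.362² = 87.66.
Round up.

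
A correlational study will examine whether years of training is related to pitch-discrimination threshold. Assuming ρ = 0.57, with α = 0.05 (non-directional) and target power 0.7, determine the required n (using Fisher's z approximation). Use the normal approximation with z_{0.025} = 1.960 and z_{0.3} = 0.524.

Fisher's z: C = ½·ln((1+r)/(1−r)) = ½·ln(3.6512) = 0.6475.
n = ((z_{α/2} + z_β)/C)² + 3.
(1.960 + 0.524) / 0.6475 = 2.484 / 0.6475 = 3.836.
n = 3.836² + 3 = 14.72 + 3 = 17.7.
Round up.

n = 18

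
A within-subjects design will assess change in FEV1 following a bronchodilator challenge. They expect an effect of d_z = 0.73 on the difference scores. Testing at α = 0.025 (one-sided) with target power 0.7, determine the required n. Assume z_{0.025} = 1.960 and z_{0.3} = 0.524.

n = 12 pairs

For a paired (one-sample on differences) test: n = ((z_{α} + z_β) / d)².
z_{α} + z_β = 1.960 + 0.524 = 2.484.
n = (2.484 / 0.73)² = 3.403² = 11.58.
Round up.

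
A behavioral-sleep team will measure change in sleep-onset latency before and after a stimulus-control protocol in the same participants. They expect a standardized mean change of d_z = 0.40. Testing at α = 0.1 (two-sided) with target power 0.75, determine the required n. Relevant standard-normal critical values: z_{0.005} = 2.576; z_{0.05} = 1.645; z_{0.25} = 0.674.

For a paired (one-sample on differences) test: n = ((z_{α/2} + z_β) / d)².
z_{α/2} + z_β = 1.645 + 0.674 = 2.319.
n = (2.319 / 0.40)² = 5.797² = 33.61.
Round up.

n = 34 pairs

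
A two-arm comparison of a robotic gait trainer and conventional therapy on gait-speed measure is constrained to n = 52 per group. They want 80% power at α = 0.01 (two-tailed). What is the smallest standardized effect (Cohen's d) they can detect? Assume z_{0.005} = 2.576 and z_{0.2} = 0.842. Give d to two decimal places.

For two independent groups of n = 52 each: d_min = (z_{α/2} + z_β)·√(2/n).
z-sum = 2.576 + 0.842 = 3.418.
d_min = 3.418 × √(2/52) = 3.418 × 0.1961 = 0.670.

d_min ≈ 0.67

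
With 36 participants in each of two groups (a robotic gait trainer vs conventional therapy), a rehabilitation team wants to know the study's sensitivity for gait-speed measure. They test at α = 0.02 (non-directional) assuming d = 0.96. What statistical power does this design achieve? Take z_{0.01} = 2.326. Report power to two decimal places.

power ≈ 0.96

For two equal groups, power = Φ(d·√(n/2) − z_{α/2}).
d·√(n/2) = 0.96 × √(36/2) = 0.96 × 4.243 = 4.073.
z_β = 4.073 − 2.326 = 1.747.
Power = Φ(1.747) = 0.960.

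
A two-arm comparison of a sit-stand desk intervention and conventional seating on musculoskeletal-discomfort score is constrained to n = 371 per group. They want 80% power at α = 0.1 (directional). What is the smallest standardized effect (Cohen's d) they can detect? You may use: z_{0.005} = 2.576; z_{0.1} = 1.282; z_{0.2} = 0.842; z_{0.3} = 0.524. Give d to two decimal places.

d_min ≈ 0.16

For two independent groups of n = 371 each: d_min = (z_{α} + z_β)·√(2/n).
z-sum = 1.282 + 0.842 = 2.124.
d_min = 2.124 × √(2/371) = 2.124 × 0.0734 = 0.156.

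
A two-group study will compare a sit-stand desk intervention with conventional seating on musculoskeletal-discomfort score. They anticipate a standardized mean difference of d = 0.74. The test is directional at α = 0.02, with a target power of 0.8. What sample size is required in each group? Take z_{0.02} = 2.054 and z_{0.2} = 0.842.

For two independent groups with equal n: n = 2·((z_{α} + z_β) / d)².
z_{α} + z_β = 2.054 + 0.842 = 2.896.
n = 2 × (2.896 / 0.74)² = 2 × 3.914² = 2 × 15.32 = 30.6.
Round up to the next whole participant.

n = 31 per group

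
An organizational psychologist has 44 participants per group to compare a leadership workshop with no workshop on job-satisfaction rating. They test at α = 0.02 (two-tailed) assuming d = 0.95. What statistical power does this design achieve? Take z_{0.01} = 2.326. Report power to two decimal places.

power ≈ 0.98

For two equal groups, power = Φ(d·√(n/2) − z_{α/2}).
d·√(n/2) = 0.95 × √(44/2) = 0.95 × 4.690 = 4.456.
z_β = 4.456 − 2.326 = 2.130.
Power = Φ(2.130) = 0.983.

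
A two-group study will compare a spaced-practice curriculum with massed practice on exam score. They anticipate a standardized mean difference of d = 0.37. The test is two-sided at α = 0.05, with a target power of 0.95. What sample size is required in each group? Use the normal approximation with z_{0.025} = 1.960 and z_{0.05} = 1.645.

n = 190 per group

For two independent groups with equal n: n = 2·((z_{α/2} + z_β) / d)².
z_{α/2} + z_β = 1.960 + 1.645 = 3.605.
n = 2 × (3.605 / 0.37)² = 2 × 9.743² = 2 × 94.93 = 189.9.
Round up to the next whole participant.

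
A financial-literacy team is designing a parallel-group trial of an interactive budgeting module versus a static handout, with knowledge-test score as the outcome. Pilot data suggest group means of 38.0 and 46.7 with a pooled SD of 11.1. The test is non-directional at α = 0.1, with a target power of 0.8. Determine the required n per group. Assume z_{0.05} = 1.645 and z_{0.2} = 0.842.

n = 21 per group

Cohen's d = |M₁ − M₂| / SD_pooled = |38.0 − 46.7| / 11.1 = 8.7 / 11.1 = 0.784.
For two independent groups with equal n: n = 2·((z_{α/2} + z_β) / d)².
z_{α/2} + z_β = 1.645 + 0.842 = 2.487.
n = 2 × (2.487 / 0.784)² = 2 × 3.172² = 2 × 10.06 = 20.1.
Round up to the next whole participant.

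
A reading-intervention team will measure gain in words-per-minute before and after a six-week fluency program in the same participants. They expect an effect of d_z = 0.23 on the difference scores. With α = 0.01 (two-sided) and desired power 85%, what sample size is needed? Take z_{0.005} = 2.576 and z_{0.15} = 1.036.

n = 247 pairs

For a paired (one-sample on differences) test: n = ((z_{α/2} + z_β) / d)².
z_{α/2} + z_β = 2.576 + 1.036 = 3.612.
n = (3.612 / 0.23)² = 15.704² = 246.63.
Round up.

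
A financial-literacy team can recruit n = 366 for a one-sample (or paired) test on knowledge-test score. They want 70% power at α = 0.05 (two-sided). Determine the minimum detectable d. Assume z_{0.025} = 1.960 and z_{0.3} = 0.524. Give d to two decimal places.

d_min ≈ 0.13

For a single sample (or paired design) of n = 366: d_min = (z_{α/2} + z_β)/√n.
z-sum = 1.960 + 0.524 = 2.484.
d_min = 2.484 / √366 = 2.484 / 19.131 = 0.130.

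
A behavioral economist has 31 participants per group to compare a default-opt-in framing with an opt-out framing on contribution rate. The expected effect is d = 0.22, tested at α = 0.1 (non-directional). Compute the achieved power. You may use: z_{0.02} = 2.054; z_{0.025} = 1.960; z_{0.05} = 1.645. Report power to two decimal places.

power ≈ 0.22

For two equal groups, power = Φ(d·√(n/2) − z_{α/2}).
d·√(n/2) = 0.22 × √(31/2) = 0.22 × 3.937 = 0.866.
z_β = 0.866 − 1.645 = -0.779.
Power = Φ(-0.779) = 0.218.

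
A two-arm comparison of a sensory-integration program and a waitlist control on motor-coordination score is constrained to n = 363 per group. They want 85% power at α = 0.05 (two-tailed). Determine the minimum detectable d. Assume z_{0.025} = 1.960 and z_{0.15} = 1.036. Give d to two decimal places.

d_min ≈ 0.22

For two independent groups of n = 363 each: d_min = (z_{α/2} + z_β)·√(2/n).
z-sum = 1.960 + 1.036 = 2.996.
d_min = 2.996 × √(2/363) = 2.996 × 0.0742 = 0.222.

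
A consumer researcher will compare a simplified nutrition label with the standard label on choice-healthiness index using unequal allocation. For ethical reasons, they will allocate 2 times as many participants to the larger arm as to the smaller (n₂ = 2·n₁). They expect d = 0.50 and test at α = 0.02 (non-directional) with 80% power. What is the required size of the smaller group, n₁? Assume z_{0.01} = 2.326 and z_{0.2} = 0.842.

With allocation ratio k = n₂/n₁ = 2, Var(x̄₁−x̄₂) = σ²(1/n₁ + 1/(k·n₁)) = σ²·(k+1)/(k·n₁).
So n₁ = (1 + 1/k)·((z_{α/2} + z_β)/d)² = 1.500 × (3.168/0.50)².
n₁ = 1.500 × 40.14 = 60.2.
Round up: n₁ = 61, giving n₂ = 2 × 61 = 122.

n₁ = 61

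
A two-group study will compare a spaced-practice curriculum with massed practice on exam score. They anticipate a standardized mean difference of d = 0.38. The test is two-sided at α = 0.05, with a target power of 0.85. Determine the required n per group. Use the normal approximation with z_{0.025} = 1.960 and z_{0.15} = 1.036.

n = 125 per group

For two independent groups with equal n: n = 2·((z_{α/2} + z_β) / d)².
z_{α/2} + z_β = 1.960 + 1.036 = 2.996.
n = 2 × (2.996 / 0.38)² = 2 × 7.884² = 2 × 62.16 = 124.3.
Round up to the next whole participant.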